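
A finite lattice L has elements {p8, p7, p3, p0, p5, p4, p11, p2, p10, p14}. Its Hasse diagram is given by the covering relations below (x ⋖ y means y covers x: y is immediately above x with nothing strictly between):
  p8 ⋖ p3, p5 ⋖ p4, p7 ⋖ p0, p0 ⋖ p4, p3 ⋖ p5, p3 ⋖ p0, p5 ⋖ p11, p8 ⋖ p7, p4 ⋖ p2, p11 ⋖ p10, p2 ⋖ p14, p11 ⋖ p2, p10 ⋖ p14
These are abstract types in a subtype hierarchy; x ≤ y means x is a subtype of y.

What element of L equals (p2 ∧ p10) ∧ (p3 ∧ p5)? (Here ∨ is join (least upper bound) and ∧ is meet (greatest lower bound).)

p3

p2 ∧ p10 = p11
p3 ∧ p5 = p3
p11 ∧ p3 = p3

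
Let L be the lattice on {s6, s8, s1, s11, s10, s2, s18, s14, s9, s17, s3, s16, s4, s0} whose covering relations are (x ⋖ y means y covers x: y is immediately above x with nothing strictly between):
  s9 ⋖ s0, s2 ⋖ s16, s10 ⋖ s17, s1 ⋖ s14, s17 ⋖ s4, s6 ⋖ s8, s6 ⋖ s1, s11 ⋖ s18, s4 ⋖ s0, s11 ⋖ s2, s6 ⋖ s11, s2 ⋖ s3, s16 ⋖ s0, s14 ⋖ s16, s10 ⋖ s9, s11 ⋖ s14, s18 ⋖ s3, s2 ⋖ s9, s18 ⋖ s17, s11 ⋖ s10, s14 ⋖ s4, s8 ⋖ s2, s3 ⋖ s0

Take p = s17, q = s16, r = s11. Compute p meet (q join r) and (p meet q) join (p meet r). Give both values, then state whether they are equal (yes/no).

s11; s11; yes

q join r = s16, so p meet (q join r) = s17 meet s16 = s11.
p meet q = s11 and p meet r = s11, so (p meet q) join (p meet r) = s11 join s11 = s11.
Equal: yes.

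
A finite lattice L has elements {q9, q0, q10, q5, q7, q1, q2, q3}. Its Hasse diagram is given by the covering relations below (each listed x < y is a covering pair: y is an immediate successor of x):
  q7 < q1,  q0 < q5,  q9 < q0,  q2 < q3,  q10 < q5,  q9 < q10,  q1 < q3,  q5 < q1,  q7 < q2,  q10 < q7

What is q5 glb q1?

q5

Common lower bounds of {q5, q1}: q0, q10, q5, q9.
The greatest among these is q5.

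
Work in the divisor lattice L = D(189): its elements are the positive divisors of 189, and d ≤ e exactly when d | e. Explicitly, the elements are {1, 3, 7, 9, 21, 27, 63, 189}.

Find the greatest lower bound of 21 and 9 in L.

In the divisibility order, the meet is the greatest common divisor: gcd(21, 9) = 3.

3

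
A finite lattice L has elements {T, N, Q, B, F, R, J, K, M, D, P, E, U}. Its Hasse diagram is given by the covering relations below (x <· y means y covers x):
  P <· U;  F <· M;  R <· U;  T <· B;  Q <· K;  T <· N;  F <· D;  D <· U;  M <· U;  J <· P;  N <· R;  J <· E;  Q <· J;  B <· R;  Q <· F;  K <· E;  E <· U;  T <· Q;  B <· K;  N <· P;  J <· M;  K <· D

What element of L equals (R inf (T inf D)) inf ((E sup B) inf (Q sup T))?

T

T ∧ D = T
R ∧ T = T
E ∨ B = E
Q ∨ T = Q
E ∧ Q = Q
T ∧ Q = T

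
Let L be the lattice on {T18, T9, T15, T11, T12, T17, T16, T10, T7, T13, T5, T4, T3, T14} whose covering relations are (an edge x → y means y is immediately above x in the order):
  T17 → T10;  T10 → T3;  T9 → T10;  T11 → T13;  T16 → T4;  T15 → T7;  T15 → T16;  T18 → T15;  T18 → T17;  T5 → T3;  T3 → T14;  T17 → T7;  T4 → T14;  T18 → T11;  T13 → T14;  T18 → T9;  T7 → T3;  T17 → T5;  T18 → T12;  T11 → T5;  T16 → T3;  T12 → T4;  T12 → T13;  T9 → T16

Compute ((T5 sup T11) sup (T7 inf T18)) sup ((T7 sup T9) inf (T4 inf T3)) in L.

T3

T5 ∨ T11 = T5
T7 ∧ T18 = T18
T5 ∨ T18 = T5
T7 ∨ T9 = T3
T4 ∧ T3 = T16
T3 ∧ T16 = T16
T5 ∨ T16 = T3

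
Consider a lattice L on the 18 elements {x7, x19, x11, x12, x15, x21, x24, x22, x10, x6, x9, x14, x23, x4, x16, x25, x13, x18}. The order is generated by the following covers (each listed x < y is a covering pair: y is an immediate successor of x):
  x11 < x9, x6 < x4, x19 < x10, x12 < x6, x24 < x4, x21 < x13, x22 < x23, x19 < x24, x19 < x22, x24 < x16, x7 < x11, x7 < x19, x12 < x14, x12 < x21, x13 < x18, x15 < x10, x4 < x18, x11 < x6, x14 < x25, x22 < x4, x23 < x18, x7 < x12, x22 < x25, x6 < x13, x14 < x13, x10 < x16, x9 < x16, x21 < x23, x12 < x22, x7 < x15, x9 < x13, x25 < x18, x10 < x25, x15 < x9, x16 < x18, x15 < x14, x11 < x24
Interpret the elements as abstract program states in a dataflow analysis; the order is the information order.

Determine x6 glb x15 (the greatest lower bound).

x7

Common lower bounds of {x6, x15}: x7.
The greatest among these is x7.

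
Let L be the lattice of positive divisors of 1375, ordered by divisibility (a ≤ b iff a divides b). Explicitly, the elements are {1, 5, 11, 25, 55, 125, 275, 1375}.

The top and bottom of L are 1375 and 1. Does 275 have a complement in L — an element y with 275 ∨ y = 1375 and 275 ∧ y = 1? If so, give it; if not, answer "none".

For every candidate y, either 275 ∨ y ≠ 1375 or 275 ∧ y ≠ 1; no complement exists.

none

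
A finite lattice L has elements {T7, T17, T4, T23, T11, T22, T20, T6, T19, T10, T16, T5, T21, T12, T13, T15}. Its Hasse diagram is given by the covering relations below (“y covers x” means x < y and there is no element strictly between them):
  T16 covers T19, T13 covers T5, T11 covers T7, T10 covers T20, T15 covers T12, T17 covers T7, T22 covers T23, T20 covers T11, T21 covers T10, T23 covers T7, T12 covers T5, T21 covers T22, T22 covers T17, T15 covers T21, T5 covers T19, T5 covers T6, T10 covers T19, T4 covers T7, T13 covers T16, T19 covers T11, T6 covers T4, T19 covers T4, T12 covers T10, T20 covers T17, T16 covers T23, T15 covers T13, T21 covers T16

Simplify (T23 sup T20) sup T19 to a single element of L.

T23 ∨ T20 = T21
T21 ∨ T19 = T21

T21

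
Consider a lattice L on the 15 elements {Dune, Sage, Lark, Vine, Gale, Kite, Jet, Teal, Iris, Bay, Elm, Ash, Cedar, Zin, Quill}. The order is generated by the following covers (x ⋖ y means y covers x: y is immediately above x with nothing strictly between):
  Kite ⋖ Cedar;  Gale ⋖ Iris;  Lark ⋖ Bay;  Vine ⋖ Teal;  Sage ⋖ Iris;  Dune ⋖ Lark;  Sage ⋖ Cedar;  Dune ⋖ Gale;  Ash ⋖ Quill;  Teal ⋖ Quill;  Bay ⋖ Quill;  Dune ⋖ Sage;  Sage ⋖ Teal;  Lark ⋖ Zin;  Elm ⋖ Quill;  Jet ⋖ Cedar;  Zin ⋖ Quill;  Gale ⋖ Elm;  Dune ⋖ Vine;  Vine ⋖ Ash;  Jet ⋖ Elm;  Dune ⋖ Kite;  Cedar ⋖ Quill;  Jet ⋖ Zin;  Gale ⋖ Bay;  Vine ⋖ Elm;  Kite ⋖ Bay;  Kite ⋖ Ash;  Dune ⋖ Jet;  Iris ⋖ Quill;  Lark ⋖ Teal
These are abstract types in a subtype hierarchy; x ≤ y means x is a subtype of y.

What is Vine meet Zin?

Common lower bounds of {Vine, Zin}: Dune.
The greatest among these is Dune.

Dune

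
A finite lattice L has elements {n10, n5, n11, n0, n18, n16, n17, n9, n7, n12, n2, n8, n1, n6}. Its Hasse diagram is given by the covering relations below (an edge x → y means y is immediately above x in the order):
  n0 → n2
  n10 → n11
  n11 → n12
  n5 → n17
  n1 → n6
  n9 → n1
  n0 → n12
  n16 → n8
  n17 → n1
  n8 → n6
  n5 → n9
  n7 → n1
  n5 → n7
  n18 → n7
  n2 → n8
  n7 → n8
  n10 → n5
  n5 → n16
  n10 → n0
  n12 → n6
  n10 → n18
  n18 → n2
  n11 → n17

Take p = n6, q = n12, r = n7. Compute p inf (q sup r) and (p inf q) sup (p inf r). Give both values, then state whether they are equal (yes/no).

n6; n6; yes

q sup r = n6, so p inf (q sup r) = n6 inf n6 = n6.
p inf q = n12 and p inf r = n7, so (p inf q) sup (p inf r) = n12 sup n7 = n6.
Equal: yes.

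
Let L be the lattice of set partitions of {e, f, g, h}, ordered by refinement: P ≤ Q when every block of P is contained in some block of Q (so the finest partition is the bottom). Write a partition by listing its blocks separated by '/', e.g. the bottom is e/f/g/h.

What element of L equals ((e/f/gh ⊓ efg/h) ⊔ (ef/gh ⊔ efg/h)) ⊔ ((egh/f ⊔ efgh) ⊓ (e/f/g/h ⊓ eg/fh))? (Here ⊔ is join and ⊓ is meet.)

e/f/gh ∧ efg/h = e/f/g/h
ef/gh ∨ efg/h = efgh
e/f/g/h ∨ efgh = efgh
egh/f ∨ efgh = efgh
e/f/g/h ∧ eg/fh = e/f/g/h
efgh ∧ e/f/g/h = e/f/g/h
efgh ∨ e/f/g/h = efgh

efgh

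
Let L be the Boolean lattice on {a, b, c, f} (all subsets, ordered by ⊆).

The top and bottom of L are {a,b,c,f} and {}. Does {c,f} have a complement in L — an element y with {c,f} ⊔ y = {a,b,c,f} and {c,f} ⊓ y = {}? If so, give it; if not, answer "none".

{a,b}

Need y with {c,f} ∨ y = {a,b,c,f} and {c,f} ∧ y = {}.
Checking each element gives: {a,b}.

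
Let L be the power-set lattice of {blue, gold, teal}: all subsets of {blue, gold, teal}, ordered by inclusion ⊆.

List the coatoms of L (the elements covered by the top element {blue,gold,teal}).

The coatoms are exactly the elements covered by {blue,gold,teal}: {blue,gold}, {blue,teal}, {gold,teal}.

{blue,gold}, {blue,teal}, {gold,teal}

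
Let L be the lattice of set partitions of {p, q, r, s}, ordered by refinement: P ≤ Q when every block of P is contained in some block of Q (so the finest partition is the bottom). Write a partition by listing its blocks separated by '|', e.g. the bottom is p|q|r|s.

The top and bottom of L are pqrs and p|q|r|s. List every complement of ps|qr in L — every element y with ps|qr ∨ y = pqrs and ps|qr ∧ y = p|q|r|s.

Need y with ps|qr ∨ y = pqrs and ps|qr ∧ y = p|q|r|s.
Checking each element gives: pq|rs, pq|r|s, pr|qs, pr|q|s, p|qs|r, p|q|rs.

pq|rs, pq|r|s, pr|qs, pr|q|s, p|qs|r, p|q|rs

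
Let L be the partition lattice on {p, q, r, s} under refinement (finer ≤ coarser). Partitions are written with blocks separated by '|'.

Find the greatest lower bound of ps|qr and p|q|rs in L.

p|q|r|s

Common lower bounds of {ps|qr, p|q|rs}: p|q|r|s.
The greatest among these is p|q|r|s.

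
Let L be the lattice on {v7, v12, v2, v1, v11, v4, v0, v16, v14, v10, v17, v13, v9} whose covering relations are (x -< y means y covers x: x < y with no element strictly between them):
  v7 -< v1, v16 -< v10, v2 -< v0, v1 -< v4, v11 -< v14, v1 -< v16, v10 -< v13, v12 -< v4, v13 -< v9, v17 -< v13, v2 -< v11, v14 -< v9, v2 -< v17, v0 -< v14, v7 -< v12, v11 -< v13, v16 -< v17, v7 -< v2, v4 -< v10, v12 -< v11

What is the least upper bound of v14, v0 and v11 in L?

v14

Common upper bounds of {v14, v0, v11}: v14, v9.
The least among these is v14.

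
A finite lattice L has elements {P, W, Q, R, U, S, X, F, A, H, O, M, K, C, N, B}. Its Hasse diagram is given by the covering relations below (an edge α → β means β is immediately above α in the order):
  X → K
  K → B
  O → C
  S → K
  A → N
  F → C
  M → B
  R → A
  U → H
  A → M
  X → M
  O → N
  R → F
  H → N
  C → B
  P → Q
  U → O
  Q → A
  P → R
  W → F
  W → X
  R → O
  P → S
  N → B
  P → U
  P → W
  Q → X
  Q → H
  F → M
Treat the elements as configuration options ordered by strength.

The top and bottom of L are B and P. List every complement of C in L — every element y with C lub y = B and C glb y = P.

Q, S

Need y with C ∨ y = B and C ∧ y = P.
Checking each element gives: Q, S.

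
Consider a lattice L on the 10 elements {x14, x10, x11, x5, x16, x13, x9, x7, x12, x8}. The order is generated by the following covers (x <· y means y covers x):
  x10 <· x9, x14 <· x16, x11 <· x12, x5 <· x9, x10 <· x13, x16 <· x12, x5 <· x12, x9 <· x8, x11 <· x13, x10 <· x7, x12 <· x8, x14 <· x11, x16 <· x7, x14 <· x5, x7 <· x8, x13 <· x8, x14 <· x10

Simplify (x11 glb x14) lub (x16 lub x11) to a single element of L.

x11 ∧ x14 = x14
x16 ∨ x11 = x12
x14 ∨ x12 = x12

x12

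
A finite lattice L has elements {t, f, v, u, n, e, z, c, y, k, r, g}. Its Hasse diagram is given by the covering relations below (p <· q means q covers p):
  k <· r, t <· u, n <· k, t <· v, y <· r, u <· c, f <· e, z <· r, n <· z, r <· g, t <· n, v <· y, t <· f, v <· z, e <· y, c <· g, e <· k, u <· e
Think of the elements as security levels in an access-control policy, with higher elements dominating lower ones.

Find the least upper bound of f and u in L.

e

Common upper bounds of {f, u}: e, g, k, r, y.
The least among these is e.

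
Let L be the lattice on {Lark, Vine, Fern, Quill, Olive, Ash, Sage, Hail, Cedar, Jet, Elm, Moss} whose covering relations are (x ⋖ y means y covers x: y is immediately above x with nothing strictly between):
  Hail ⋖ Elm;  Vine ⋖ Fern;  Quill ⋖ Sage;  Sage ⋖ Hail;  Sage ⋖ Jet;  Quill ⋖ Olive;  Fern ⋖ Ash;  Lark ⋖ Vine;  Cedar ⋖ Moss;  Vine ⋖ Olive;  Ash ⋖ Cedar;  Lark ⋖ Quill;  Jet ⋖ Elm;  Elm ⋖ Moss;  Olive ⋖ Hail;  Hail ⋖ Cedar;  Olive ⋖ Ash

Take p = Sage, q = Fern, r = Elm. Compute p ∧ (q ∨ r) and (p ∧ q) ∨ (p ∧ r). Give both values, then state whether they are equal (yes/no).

q ∨ r = Moss, so p ∧ (q ∨ r) = Sage ∧ Moss = Sage.
p ∧ q = Lark and p ∧ r = Sage, so (p ∧ q) ∨ (p ∧ r) = Lark ∨ Sage = Sage.
Equal: yes.

Sage; Sage; yes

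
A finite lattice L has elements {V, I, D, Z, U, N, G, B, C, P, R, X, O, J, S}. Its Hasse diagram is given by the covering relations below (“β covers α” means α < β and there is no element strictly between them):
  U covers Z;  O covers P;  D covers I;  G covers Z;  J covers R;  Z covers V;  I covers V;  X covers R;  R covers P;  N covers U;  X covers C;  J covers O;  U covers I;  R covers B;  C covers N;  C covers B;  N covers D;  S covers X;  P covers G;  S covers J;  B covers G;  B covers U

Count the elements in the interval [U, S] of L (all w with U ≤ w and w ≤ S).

The interval [U, S] = {B, C, J, N, R, S, U, X}, which has 8 elements.

8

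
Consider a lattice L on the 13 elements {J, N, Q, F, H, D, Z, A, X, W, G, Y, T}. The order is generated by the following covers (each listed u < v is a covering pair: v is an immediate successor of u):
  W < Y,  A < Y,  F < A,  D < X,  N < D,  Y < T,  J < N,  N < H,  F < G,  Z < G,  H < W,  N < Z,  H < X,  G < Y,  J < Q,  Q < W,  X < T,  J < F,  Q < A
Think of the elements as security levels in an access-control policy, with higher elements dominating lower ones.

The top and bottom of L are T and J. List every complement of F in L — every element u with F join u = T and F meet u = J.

D, X

Need u with F ∨ u = T and F ∧ u = J.
Checking each element gives: D, X.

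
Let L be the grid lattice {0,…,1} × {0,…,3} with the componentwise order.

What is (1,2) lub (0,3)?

(1,3)

Common upper bounds of {(1,2), (0,3)}: (1,3).
The least among these is (1,3).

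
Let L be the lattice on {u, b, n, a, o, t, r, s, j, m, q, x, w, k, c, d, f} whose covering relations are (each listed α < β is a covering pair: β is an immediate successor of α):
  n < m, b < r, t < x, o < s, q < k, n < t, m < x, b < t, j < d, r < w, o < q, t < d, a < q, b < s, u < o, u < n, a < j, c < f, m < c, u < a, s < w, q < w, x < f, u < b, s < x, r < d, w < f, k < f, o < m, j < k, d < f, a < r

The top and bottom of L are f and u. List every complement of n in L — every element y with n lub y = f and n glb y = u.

Need y with n ∨ y = f and n ∧ y = u.
Checking each element gives: k, q, w.

k, q, w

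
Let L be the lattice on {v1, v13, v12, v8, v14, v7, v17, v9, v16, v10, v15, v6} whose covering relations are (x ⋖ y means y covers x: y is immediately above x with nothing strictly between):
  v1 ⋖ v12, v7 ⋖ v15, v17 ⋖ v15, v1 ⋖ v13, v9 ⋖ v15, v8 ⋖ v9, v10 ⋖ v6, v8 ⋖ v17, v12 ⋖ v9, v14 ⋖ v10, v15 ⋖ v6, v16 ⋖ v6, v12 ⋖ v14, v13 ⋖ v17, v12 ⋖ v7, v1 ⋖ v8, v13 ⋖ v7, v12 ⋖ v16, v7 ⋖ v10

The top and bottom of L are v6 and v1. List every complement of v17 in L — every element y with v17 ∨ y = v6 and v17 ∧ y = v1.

v14, v16

Need y with v17 ∨ y = v6 and v17 ∧ y = v1.
Checking each element gives: v14, v16.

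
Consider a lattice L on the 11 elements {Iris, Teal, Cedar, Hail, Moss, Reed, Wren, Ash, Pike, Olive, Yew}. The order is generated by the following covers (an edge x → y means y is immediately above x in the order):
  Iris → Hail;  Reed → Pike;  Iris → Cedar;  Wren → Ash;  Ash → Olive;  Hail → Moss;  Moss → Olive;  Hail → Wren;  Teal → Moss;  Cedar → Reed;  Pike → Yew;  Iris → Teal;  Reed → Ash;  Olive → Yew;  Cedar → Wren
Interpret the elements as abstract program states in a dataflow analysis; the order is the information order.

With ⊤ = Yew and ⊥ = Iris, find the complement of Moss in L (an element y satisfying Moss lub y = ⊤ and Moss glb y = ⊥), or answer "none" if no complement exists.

Need y with Moss ∨ y = Yew and Moss ∧ y = Iris.
Checking each element gives: Pike.

Pike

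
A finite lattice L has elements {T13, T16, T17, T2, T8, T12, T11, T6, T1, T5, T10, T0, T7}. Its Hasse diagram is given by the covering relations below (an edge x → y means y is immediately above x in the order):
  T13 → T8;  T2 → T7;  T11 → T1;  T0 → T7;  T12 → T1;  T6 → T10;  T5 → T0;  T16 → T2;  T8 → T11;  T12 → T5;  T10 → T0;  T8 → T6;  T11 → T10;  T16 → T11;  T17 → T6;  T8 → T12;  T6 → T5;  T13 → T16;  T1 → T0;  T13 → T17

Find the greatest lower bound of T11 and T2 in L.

Common lower bounds of {T11, T2}: T13, T16.
The greatest among these is T16.

T16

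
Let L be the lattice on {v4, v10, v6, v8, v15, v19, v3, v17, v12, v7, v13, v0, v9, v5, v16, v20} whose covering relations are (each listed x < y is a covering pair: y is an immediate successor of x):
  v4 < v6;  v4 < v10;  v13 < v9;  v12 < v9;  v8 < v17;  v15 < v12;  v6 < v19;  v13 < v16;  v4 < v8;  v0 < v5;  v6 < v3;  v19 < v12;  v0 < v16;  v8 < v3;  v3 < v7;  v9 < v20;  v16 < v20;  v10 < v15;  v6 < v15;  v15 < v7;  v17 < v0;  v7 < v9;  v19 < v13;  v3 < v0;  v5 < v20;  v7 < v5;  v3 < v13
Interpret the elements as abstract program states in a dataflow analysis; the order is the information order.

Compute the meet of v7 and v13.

v3

Common lower bounds of {v7, v13}: v3, v4, v6, v8.
The greatest among these is v3.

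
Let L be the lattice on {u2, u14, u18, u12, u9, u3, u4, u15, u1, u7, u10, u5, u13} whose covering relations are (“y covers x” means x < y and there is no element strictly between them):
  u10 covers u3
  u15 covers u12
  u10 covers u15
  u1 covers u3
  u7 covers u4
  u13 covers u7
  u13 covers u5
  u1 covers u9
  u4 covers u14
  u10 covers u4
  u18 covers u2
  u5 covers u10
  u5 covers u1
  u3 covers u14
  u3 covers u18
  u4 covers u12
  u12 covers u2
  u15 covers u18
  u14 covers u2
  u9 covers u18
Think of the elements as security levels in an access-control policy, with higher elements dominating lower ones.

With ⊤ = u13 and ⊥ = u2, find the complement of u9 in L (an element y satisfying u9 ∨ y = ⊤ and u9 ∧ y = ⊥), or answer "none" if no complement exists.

Need y with u9 ∨ y = u13 and u9 ∧ y = u2.
Checking each element gives: u7.

u7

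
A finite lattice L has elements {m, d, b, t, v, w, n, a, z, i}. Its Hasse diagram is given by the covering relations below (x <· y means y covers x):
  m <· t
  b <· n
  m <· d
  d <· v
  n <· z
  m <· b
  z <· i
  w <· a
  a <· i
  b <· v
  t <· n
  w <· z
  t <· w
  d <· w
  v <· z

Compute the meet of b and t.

Common lower bounds of {b, t}: m.
The greatest among these is m.

m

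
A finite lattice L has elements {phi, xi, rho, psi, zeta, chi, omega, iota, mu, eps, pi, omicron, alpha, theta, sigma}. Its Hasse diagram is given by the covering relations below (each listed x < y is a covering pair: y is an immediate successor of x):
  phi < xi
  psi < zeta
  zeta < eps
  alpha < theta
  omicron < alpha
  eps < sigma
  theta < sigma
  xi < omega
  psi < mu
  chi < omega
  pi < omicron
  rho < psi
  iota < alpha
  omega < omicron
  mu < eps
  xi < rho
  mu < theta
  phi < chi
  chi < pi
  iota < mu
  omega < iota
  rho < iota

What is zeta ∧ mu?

Common lower bounds of {zeta, mu}: phi, psi, rho, xi.
The greatest among these is psi.

psi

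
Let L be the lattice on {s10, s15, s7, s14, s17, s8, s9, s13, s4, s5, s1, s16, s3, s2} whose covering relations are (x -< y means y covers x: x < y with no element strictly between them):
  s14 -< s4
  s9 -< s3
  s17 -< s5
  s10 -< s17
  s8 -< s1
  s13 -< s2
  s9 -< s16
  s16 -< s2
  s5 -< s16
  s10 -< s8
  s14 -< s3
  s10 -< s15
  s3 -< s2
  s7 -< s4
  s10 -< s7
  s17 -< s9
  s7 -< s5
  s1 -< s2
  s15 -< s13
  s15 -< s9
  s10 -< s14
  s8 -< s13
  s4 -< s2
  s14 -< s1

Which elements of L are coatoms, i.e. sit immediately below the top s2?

s1, s13, s16, s3, s4

The coatoms are exactly the elements covered by s2: s1, s13, s16, s3, s4.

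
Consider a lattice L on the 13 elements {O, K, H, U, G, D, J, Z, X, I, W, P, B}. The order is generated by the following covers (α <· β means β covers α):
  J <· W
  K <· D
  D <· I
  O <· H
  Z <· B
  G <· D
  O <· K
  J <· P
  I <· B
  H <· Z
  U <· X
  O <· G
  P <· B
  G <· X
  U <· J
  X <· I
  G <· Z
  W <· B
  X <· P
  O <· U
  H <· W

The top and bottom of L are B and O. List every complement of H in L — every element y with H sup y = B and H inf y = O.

D, I, K, P, X

Need y with H ∨ y = B and H ∧ y = O.
Checking each element gives: D, I, K, P, X.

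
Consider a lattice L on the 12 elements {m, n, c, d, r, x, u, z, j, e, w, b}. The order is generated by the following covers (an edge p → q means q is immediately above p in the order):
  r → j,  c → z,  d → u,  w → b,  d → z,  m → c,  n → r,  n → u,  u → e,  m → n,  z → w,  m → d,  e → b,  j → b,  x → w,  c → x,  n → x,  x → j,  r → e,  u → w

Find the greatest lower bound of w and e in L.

Common lower bounds of {w, e}: d, m, n, u.
The greatest among these is u.

u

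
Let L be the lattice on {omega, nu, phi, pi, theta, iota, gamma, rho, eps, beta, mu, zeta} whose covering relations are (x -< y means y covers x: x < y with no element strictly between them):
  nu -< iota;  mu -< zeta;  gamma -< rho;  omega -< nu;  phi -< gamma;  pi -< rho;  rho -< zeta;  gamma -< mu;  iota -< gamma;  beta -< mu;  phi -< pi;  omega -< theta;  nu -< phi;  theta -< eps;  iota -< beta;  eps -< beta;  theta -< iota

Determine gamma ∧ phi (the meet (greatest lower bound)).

Common lower bounds of {gamma, phi}: nu, omega, phi.
The greatest among these is phi.

phi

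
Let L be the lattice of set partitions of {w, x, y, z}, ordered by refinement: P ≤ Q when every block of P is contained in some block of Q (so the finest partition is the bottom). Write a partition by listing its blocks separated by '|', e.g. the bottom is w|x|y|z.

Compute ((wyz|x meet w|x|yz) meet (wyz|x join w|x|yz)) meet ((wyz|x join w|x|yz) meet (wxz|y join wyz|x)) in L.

w|x|yz

wyz|x ∧ w|x|yz = w|x|yz
wyz|x ∨ w|x|yz = wyz|x
w|x|yz ∧ wyz|x = w|x|yz
wyz|x ∨ w|x|yz = wyz|x
wxz|y ∨ wyz|x = wxyz
wyz|x ∧ wxyz = wyz|x
w|x|yz ∧ wyz|x = w|x|yz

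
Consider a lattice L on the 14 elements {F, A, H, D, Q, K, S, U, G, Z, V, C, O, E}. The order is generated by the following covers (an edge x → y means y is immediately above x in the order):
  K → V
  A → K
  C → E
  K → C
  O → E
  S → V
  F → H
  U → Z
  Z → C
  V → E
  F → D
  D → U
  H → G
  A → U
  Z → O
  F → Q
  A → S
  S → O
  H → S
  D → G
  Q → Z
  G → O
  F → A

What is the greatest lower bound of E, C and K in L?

K

Common lower bounds of {E, C, K}: A, F, K.
The greatest among these is K.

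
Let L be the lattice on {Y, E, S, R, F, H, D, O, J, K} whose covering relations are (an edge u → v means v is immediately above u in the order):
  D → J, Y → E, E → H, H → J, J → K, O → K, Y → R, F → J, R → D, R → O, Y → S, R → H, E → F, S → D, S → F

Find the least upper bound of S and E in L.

Common upper bounds of {S, E}: F, J, K.
The least among these is F.

F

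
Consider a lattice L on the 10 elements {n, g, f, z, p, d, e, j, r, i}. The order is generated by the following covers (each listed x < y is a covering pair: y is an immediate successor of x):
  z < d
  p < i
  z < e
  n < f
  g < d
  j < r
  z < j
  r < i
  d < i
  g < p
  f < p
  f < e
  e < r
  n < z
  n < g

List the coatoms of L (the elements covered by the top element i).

d, p, r

The coatoms are exactly the elements covered by i: d, p, r.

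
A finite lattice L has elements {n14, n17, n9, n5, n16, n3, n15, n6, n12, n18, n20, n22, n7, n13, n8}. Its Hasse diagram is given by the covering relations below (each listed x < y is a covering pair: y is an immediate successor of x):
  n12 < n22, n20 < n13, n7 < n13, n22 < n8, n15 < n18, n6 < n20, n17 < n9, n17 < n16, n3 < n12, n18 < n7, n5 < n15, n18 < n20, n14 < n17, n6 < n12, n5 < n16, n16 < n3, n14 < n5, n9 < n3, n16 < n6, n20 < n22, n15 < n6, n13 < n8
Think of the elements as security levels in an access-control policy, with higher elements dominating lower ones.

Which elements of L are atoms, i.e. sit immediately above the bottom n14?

The atoms are exactly the elements that cover n14: n17, n5.

n17, n5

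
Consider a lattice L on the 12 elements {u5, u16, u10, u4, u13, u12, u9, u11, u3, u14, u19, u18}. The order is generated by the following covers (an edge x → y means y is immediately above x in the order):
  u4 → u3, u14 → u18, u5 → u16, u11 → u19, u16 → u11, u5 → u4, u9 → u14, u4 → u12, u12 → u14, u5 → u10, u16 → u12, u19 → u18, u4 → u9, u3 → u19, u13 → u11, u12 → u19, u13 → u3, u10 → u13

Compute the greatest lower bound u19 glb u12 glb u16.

u16

Common lower bounds of {u19, u12, u16}: u16, u5.
The greatest among these is u16.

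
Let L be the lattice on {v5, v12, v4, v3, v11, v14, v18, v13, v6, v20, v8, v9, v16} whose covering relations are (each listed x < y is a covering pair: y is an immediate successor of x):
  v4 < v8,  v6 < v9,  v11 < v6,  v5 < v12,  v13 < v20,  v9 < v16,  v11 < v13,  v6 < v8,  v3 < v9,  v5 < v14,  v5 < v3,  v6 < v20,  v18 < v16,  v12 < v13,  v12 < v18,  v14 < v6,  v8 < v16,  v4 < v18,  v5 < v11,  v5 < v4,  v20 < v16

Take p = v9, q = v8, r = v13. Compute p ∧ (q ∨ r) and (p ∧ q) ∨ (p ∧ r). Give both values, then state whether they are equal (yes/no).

q ∨ r = v16, so p ∧ (q ∨ r) = v9 ∧ v16 = v9.
p ∧ q = v6 and p ∧ r = v11, so (p ∧ q) ∨ (p ∧ r) = v6 ∨ v11 = v6.
Equal: no.

v9; v6; no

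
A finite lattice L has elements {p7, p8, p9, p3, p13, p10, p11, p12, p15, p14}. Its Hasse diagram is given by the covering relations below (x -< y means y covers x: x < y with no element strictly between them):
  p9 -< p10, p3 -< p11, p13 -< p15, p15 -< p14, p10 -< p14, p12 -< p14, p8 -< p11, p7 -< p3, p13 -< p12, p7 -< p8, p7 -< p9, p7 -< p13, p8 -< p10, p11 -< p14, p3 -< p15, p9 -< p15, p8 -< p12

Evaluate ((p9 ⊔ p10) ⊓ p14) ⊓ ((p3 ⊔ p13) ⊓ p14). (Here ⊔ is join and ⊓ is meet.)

p9

p9 ∨ p10 = p10
p10 ∧ p14 = p10
p3 ∨ p13 = p15
p15 ∧ p14 = p15
p10 ∧ p15 = p9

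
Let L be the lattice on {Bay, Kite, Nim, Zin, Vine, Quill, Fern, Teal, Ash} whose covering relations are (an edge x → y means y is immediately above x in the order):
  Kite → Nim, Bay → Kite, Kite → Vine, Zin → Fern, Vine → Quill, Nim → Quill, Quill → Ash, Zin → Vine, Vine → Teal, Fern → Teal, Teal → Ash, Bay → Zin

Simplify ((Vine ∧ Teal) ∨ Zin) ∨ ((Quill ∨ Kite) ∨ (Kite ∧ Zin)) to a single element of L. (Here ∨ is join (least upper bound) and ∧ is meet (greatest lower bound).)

Vine ∧ Teal = Vine
Vine ∨ Zin = Vine
Quill ∨ Kite = Quill
Kite ∧ Zin = Bay
Quill ∨ Bay = Quill
Vine ∨ Quill = Quill

Quill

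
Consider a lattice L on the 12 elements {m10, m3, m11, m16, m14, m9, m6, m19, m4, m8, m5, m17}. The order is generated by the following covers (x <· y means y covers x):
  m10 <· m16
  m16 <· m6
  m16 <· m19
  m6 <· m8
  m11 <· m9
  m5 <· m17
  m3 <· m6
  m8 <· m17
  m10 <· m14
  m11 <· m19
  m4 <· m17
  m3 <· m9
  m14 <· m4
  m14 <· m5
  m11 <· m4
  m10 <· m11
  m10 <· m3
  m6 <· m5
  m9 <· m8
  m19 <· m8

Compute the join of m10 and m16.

m16

Common upper bounds of {m10, m16}: m16, m17, m19, m5, m6, m8.
The least among these is m16.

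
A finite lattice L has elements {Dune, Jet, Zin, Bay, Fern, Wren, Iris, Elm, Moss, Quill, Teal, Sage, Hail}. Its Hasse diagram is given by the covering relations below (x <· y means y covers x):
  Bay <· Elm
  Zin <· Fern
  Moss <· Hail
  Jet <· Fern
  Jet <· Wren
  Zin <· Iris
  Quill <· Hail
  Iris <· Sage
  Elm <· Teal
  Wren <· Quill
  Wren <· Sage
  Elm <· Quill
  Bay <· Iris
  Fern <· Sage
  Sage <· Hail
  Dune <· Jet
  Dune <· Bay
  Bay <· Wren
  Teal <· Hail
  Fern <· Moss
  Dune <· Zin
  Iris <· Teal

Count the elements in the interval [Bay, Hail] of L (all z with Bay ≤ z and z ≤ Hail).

8

The interval [Bay, Hail] = {Bay, Elm, Hail, Iris, Quill, Sage, Teal, Wren}, which has 8 elements.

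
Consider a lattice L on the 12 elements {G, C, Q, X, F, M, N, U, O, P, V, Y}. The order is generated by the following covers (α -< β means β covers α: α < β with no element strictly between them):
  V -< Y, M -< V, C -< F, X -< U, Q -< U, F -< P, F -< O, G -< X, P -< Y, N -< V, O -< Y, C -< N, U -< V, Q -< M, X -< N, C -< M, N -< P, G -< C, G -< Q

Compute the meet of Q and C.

G

Common lower bounds of {Q, C}: G.
The greatest among these is G.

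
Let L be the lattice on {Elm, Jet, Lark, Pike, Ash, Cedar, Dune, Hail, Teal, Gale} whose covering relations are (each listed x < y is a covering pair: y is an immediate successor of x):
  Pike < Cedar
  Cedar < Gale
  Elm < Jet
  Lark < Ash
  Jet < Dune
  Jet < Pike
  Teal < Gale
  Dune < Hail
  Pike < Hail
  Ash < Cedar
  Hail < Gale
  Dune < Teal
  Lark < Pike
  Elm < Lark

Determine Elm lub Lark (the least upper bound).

Lark

Common upper bounds of {Elm, Lark}: Ash, Cedar, Gale, Hail, Lark, Pike.
The least among these is Lark.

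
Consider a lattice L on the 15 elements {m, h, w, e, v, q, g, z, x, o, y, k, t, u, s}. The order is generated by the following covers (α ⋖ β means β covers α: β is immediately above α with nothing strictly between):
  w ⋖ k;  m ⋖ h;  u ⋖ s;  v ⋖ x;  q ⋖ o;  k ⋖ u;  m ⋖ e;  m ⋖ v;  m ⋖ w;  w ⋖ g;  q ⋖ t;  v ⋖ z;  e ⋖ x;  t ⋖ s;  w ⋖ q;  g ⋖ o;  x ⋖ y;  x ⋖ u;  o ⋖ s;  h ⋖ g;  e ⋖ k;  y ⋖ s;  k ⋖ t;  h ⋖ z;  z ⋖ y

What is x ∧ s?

Common lower bounds of {x, s}: e, m, v, x.
The greatest among these is x.

x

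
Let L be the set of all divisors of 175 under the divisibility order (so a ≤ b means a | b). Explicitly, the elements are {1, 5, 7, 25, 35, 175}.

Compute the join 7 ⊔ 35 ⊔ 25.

175

Common upper bounds of {7, 35, 25}: 175.
The least among these is 175.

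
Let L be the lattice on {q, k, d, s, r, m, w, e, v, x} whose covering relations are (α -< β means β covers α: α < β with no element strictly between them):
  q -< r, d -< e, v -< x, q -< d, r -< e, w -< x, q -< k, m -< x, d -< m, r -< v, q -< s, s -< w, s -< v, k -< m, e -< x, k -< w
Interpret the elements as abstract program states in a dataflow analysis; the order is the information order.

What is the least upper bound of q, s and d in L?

x

Common upper bounds of {q, s, d}: x.
The least among these is x.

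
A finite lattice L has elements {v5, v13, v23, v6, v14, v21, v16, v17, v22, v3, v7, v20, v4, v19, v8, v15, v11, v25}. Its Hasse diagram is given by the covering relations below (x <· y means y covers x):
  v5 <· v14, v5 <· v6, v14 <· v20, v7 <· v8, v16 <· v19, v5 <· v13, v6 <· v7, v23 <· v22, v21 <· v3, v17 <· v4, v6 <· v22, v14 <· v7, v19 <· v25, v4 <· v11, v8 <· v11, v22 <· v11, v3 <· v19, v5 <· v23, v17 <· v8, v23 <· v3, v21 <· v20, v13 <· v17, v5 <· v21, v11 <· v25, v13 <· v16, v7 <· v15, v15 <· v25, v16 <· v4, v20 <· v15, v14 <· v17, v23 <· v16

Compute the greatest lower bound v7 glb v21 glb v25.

Common lower bounds of {v7, v21, v25}: v5.
The greatest among these is v5.

v5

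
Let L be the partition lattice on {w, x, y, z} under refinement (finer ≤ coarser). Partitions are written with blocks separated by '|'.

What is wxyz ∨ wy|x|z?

Common upper bounds of {wxyz, wy|x|z}: wxyz.
The least among these is wxyz.

wxyz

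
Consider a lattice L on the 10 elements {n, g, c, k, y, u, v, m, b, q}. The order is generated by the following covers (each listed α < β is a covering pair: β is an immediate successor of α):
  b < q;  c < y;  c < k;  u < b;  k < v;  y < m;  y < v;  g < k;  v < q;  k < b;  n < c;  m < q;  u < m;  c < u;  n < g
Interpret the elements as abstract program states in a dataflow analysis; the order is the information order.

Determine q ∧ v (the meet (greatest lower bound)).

Common lower bounds of {q, v}: c, g, k, n, v, y.
The greatest among these is v.

v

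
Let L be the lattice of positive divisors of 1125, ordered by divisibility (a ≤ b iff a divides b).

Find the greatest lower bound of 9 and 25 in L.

Common lower bounds of {9, 25}: 1.
The greatest among these is 1.

1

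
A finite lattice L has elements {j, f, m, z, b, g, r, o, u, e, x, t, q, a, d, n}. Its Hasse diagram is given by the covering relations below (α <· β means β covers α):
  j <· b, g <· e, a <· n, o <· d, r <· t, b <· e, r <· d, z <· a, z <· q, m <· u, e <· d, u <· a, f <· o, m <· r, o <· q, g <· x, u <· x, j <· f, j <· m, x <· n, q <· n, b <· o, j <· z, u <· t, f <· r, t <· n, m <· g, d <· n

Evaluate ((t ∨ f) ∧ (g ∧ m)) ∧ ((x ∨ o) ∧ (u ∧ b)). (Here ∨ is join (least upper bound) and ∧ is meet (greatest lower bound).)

t ∨ f = t
g ∧ m = m
t ∧ m = m
x ∨ o = n
u ∧ b = j
n ∧ j = j
m ∧ j = j

j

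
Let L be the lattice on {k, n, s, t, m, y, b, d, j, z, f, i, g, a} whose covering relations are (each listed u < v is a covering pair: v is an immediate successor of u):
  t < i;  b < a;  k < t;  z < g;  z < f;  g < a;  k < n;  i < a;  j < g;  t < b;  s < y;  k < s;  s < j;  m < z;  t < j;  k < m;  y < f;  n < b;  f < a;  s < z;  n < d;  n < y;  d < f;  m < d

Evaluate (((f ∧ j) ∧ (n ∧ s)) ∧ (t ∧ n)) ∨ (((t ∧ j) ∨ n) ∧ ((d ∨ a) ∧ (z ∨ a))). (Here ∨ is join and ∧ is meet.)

b

f ∧ j = s
n ∧ s = k
s ∧ k = k
t ∧ n = k
k ∧ k = k
t ∧ j = t
t ∨ n = b
d ∨ a = a
z ∨ a = a
a ∧ a = a
b ∧ a = b
k ∨ b = b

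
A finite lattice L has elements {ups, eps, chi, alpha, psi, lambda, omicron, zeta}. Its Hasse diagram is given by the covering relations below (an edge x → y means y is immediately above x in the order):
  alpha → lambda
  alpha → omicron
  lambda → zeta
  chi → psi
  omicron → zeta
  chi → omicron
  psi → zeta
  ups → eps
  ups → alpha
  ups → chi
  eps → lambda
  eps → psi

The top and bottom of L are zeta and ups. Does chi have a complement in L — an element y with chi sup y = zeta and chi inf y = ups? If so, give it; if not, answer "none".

lambda

Need y with chi ∨ y = zeta and chi ∧ y = ups.
Checking each element gives: lambda.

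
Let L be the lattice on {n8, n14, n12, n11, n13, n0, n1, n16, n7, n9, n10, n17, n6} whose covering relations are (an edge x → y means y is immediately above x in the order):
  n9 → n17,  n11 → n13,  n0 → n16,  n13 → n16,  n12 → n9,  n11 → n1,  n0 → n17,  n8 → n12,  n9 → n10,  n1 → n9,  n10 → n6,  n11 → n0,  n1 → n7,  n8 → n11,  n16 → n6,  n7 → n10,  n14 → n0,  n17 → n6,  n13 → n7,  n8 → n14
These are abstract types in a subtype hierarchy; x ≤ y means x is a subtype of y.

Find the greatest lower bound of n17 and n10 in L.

n9

Common lower bounds of {n17, n10}: n1, n11, n12, n8, n9.
The greatest among these is n9.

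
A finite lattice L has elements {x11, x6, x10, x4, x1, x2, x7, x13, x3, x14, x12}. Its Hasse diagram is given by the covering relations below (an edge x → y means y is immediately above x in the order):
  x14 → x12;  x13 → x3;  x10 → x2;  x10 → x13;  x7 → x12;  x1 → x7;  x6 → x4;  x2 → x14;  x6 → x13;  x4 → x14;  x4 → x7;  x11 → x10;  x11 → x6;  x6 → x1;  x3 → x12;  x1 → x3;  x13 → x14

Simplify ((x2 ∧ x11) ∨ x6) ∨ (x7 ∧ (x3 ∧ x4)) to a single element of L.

x6

x2 ∧ x11 = x11
x11 ∨ x6 = x6
x3 ∧ x4 = x6
x7 ∧ x6 = x6
x6 ∨ x6 = x6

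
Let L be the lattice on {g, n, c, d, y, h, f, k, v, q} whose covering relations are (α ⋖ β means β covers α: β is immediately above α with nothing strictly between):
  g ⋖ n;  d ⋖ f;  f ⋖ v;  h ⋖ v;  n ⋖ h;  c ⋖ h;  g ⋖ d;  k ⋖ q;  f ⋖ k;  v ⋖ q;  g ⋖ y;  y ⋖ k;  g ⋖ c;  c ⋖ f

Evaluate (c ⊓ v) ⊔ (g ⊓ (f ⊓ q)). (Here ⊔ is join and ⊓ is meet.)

c ∧ v = c
f ∧ q = f
g ∧ f = g
c ∨ g = c

c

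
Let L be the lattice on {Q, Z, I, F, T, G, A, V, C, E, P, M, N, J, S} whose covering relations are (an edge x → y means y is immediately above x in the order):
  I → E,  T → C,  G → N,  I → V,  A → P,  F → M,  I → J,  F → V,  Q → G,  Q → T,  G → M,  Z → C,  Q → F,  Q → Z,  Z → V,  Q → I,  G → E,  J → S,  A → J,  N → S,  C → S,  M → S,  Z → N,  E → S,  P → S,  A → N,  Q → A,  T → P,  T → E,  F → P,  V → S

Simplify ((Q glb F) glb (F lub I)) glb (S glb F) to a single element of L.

Q ∧ F = Q
F ∨ I = V
Q ∧ V = Q
S ∧ F = F
Q ∧ F = Q

Q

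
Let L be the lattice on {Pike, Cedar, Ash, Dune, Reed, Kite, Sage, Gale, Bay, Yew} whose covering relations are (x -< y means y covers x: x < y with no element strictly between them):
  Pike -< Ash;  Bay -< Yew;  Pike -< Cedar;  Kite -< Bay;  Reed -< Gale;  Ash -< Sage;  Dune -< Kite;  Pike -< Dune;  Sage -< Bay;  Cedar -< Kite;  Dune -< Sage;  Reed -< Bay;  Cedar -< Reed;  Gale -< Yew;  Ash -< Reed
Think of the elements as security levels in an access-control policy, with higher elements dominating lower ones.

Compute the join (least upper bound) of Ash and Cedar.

Reed

Common upper bounds of {Ash, Cedar}: Bay, Gale, Reed, Yew.
The least among these is Reed.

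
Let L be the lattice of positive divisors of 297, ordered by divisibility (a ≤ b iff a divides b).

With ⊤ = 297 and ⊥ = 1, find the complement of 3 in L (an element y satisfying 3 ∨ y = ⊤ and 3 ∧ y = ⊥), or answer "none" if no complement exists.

For every candidate y, either 3 ∨ y ≠ 297 or 3 ∧ y ≠ 1; no complement exists.

none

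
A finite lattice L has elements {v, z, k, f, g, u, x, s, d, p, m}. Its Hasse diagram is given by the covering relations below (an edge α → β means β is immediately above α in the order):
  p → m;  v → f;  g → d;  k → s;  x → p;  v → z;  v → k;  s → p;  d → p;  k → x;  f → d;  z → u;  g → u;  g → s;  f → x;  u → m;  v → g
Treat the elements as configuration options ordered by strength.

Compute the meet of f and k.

Common lower bounds of {f, k}: v.
The greatest among these is v.

v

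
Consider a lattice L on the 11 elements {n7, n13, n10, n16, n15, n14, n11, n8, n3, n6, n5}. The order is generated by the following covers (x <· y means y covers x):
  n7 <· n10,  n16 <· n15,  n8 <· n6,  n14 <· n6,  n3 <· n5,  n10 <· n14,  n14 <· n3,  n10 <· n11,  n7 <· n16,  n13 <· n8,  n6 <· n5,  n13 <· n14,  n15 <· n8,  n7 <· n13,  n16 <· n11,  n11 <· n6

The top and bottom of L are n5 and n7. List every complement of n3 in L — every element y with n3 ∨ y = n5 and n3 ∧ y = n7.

Need y with n3 ∨ y = n5 and n3 ∧ y = n7.
Checking each element gives: n15, n16.

n15, n16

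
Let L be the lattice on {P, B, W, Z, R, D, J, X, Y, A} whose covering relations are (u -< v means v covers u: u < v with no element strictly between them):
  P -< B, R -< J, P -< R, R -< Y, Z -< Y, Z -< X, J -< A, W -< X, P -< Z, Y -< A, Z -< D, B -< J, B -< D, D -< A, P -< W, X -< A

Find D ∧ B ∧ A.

Common lower bounds of {D, B, A}: B, P.
The greatest among these is B.

B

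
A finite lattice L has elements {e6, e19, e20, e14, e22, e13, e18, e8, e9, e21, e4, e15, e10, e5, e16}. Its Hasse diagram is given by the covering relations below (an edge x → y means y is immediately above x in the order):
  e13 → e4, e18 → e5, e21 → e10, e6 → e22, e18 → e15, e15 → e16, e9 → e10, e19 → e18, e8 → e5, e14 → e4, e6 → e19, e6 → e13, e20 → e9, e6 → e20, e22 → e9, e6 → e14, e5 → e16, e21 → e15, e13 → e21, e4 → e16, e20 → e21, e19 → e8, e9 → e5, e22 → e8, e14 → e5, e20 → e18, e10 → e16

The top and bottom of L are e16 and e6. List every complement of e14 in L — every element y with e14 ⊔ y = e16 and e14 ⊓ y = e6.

Need y with e14 ∨ y = e16 and e14 ∧ y = e6.
Checking each element gives: e10, e15, e21.

e10, e15, e21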